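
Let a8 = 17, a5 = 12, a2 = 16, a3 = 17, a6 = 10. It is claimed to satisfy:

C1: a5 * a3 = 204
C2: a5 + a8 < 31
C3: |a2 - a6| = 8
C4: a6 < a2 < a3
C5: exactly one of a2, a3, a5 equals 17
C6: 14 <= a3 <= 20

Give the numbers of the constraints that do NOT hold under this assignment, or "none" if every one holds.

C1: a5 * a3 = 12 * 17 = 204 — holds.
C2: a5 + a8 = 12 + 17 = 29; 29 < 31 — holds.
C3: |16 - 10| = 6, not 8 — does not hold.
C4: values 10 < 16 < 17 — holds.
C5: a2=16, a3=17, a5=12; 1 of them equals 17 — holds.
C6: a3 = 17 lies in [14, 20] — holds.

Constraint 3 does not hold.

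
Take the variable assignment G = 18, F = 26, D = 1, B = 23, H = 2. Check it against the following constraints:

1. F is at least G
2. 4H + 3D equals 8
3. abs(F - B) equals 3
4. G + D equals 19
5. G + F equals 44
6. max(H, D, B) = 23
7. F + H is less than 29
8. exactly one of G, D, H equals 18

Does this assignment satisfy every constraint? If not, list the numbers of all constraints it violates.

Constraint 2 does not hold.

1. F = 26, G = 18; 26 ≥ 18  OK
2. 4H + 3D = 4(2) + 3(1) = 11, not 8  FAIL
3. abs(26 - 23) = 3  OK
4. G + D = 18 + 1 = 19  OK
5. G + F = 18 + 26 = 44  OK
6. max(2, 1, 23) = 23  OK
7. F + H = 26 + 2 = 28; 28 < 29  OK
8. G=18, D=1, H=2; 1 of them equals 18  OK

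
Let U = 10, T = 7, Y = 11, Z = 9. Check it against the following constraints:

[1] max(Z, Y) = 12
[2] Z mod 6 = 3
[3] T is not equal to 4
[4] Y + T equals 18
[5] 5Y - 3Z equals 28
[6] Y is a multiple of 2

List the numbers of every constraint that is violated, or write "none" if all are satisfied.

[1] max(9, 11) = 11, not 12 — violated.
[2] 9 mod 6 = 3 — OK.
[3] T = 7, and 7 ≠ 4 — OK.
[4] Y + T = 11 + 7 = 18 — OK.
[5] 5Y - 3Z = 5(11) - 3(9) = 28 — OK.
[6] 11 = 2*5 + 1, so 2 does not divide 11 — violated.

No — constraints 1, 6 are not satisfied.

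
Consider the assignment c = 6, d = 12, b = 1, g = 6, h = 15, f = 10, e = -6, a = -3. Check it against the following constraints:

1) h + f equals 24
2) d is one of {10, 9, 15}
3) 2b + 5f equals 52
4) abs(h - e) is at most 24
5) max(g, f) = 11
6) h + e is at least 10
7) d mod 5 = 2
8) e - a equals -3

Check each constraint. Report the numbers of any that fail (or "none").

Violated: 1, 2, 5, and 6.

1) h + f = 15 + 10 = 25, not 24  ✘
2) d = 12 is not in {10, 9, 15}  ✘
3) 2b + 5f = 2(1) + 5(10) = 52  ✔
4) abs(15 - (-6)) = 21; 21 ≤ 24  ✔
5) max(6, 10) = 10, not 11  ✘
6) h + e = 15 + (-6) = 9; 9 < 10, bound 10 not met  ✘
7) 12 mod 5 = 2  ✔
8) e - a = -6 - (-3) = -3  ✔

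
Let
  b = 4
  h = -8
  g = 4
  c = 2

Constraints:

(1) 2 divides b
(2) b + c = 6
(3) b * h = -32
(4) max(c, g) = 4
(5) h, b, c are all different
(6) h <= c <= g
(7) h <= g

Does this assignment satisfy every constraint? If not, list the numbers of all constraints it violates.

(1) 4 / 2 = 2, so 2 divides 4  OK
(2) b + c = 4 + 2 = 6  OK
(3) b * h = 4 * (-8) = -32  OK
(4) max(2, 4) = 4  OK
(5) values -8, 4, 2 are pairwise distinct  OK
(6) values -8 <= 2 <= 4  OK
(7) h = -8, g = 4; -8 ≤ 4  OK

Yes — all constraints hold.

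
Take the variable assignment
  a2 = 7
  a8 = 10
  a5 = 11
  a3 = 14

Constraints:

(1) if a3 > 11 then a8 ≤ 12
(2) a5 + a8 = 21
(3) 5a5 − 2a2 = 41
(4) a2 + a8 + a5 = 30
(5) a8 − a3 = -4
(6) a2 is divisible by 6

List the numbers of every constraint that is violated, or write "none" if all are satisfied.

(1) a3 = 14 > 11, so we need a8 ≤ 12; a8 = 10 ≤ 12  holds
(2) a5 + a8 = 11 + 10 = 21  holds
(3) 5a5 − 2a2 = 5(11) − 2(7) = 41  holds
(4) a2 + a8 + a5 = 7 + 10 + 11 = 28, not 30  fails
(5) a8 − a3 = 10 − 14 = -4  holds
(6) 7 = 6×1 + 1, so 6 does not divide 7  fails

Constraints 4 and 6 do not hold.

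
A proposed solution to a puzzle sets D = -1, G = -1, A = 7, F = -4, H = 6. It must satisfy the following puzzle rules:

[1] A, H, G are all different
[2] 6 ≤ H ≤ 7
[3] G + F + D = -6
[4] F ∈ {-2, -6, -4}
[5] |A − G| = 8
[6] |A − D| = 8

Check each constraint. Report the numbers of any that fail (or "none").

[1] values 7, 6, -1 are pairwise distinct  OK
[2] H = 6 lies in [6, 7]  OK
[3] G + F + D = -1 + (-4) + (-1) = -6  OK
[4] F = -4 is in {-2, -6, -4}  OK
[5] |7 − (-1)| = 8  OK
[6] |7 − (-1)| = 8  OK

No violations.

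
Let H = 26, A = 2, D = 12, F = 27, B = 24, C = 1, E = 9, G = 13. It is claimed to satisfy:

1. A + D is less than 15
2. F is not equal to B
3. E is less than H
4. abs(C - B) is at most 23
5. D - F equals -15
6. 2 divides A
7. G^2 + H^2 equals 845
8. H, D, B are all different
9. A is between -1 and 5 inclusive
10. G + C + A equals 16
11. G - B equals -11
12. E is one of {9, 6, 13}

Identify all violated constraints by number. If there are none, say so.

1. A + D = 2 + 12 = 14; 14 < 15  OK
2. F = 27, B = 24; distinct  OK
3. E = 9, H = 26; 9 < 26  OK
4. abs(1 - 24) = 23; 23 ≤ 23  OK
5. D - F = 12 - 27 = -15  OK
6. 2 / 2 = 1, so 2 divides 2  OK
7. G^2 + H^2 = 13^2 + 26^2 = 169 + 676 = 845  OK
8. values 26, 12, 24 are pairwise distinct  OK
9. A = 2 lies in [-1, 5]  OK
10. G + C + A = 13 + 1 + 2 = 16  OK
11. G - B = 13 - 24 = -11  OK
12. E = 9 is in {9, 6, 13}  OK

Yes — all constraints hold.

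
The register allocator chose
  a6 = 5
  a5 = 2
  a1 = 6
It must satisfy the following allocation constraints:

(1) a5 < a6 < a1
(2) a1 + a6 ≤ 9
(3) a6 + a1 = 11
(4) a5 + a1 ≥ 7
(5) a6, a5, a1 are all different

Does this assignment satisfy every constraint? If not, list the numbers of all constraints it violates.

(1) values 2 < 5 < 6 — OK.
(2) a1 + a6 = 6 + 5 = 11; 11 > 9, bound 9 not met — violated.
(3) a6 + a1 = 5 + 6 = 11 — OK.
(4) a5 + a1 = 2 + 6 = 8; 8 ≥ 7 — OK.
(5) values 5, 2, 6 are pairwise distinct — OK.

Constraint 2 is violated.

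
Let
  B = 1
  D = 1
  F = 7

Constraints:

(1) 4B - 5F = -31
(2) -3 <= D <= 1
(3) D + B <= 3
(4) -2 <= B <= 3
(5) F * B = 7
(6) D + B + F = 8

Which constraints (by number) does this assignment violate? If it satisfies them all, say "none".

(1) 4B - 5F = 4(1) - 5(7) = -31 — holds.
(2) D = 1 lies in [-3, 1] — holds.
(3) D + B = 1 + 1 = 2; 2 ≤ 3 — holds.
(4) B = 1 lies in [-2, 3] — holds.
(5) F * B = 7 * 1 = 7 — holds.
(6) D + B + F = 1 + 1 + 7 = 9, not 8 — fails.

Violated: 6.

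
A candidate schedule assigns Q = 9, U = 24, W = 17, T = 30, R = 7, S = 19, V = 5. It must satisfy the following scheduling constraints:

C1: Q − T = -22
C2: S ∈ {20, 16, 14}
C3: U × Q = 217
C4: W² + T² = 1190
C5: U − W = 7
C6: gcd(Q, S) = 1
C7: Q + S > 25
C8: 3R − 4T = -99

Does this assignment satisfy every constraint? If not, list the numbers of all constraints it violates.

No — constraints 1, 2, 3, 4 are not satisfied.

C1: Q − T = 9 − 30 = -21, not -22 — fails.
C2: S = 19 is not in {20, 16, 14} — fails.
C3: U × Q = 24 × 9 = 216, not 217 — fails.
C4: W² + T² = 17² + 30² = 289 + 900 = 1189, not 1190 — fails.
C5: U − W = 24 − 17 = 7 — holds.
C6: gcd(9, 19) = 1 — holds.
C7: Q + S = 9 + 19 = 28; 28 > 25 — holds.
C8: 3R − 4T = 3(7) − 4(30) = -99 — holds.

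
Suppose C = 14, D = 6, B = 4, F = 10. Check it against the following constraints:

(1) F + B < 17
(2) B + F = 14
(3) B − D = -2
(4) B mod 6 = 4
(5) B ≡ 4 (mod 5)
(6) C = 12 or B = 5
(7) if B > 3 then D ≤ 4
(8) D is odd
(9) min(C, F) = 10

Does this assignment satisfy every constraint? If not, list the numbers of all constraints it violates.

(1) F + B = 10 + 4 = 14; 14 < 17 — OK.
(2) B + F = 4 + 10 = 14 — OK.
(3) B − D = 4 − 6 = -2 — OK.
(4) 4 mod 6 = 4 — OK.
(5) 4 mod 5 = 4 — OK.
(6) C = 14 ≠ 12 and B = 4 ≠ 5; both disjuncts false — violated.
(7) B = 4 > 3, so we need D ≤ 4; but D = 6 > 4 — violated.
(8) D = 6 is even — violated.
(9) min(14, 10) = 10 — OK.

Violated: 6, 7, 8.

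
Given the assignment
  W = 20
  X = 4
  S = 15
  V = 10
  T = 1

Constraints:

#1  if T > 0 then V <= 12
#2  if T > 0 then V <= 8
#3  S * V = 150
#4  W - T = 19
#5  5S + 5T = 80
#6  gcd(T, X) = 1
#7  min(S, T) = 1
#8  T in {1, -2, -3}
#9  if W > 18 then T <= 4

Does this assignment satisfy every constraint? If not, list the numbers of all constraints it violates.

Violated: 2.

#1 T = 1 > 0, so we need V ≤ 12; V = 10 ≤ 12 — satisfied.
#2 T = 1 > 0, so we need V ≤ 8; but V = 10 > 8 — violated.
#3 S * V = 15 * 10 = 150 — satisfied.
#4 W - T = 20 - 1 = 19 — satisfied.
#5 5S + 5T = 5(15) + 5(1) = 80 — satisfied.
#6 gcd(1, 4) = 1 — satisfied.
#7 min(15, 1) = 1 — satisfied.
#8 T = 1 is in {1, -2, -3} — satisfied.
#9 W = 20 > 18, so we need T ≤ 4; T = 1 ≤ 4 — satisfied.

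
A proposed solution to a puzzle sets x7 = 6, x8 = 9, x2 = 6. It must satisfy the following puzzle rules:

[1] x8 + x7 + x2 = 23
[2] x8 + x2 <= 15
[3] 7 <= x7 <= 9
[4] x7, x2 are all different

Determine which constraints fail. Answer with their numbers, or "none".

Violated: 1, 3, and 4.

[1] x8 + x7 + x2 = 9 + 6 + 6 = 21, not 23 — fails.
[2] x8 + x2 = 9 + 6 = 15; 15 ≤ 15 — holds.
[3] x7 = 6 is outside [7, 9] — fails.
[4] x7 = x2 = 6, not all different — fails.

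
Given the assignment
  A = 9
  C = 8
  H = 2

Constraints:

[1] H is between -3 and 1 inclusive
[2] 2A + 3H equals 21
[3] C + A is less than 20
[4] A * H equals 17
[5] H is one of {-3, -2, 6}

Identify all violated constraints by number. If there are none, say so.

[1] H = 2 is outside [-3, 1] — fails.
[2] 2A + 3H = 2(9) + 3(2) = 24, not 21 — fails.
[3] C + A = 8 + 9 = 17; 17 < 20 — holds.
[4] A * H = 9 * 2 = 18, not 17 — fails.
[5] H = 2 is not in {-3, -2, 6} — fails.

Constraints 1, 2, 4, 5 do not hold.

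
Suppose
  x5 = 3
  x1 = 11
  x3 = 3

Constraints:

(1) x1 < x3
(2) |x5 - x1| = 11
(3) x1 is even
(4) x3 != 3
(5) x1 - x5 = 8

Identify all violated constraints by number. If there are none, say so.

Constraints 1, 2, 3, and 4 do not hold.

(1) x1 = 11, x3 = 3; 11 ≥ 3 (want <) — fails.
(2) |3 - 11| = 8, not 11 — fails.
(3) x1 = 11 is odd — fails.
(4) x3 = 3, but 3 is required to differ — fails.
(5) x1 - x5 = 11 - 3 = 8 — holds.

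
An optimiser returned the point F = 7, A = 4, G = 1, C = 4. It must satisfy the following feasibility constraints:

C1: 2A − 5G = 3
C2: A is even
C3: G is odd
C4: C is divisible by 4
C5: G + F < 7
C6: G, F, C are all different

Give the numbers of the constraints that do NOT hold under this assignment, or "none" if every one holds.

Violated: 5.

C1: 2A − 5G = 2(4) − 5(1) = 3  ✔
C2: A = 4 is even  ✔
C3: G = 1 is odd  ✔
C4: 4 / 4 = 1, so 4 divides 4  ✔
C5: G + F = 1 + 7 = 8; 8 ≥ 7, bound 7 not met  ✘
C6: values 1, 7, 4 are pairwise distinct  ✔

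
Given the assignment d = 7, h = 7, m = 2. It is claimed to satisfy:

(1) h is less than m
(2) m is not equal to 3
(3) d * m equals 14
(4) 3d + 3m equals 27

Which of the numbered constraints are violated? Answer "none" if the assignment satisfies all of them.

Violated: 1.

(1) h = 7, m = 2; 7 ≥ 2 (want <)  FAIL
(2) m = 2, and 2 ≠ 3  OK
(3) d * m = 7 * 2 = 14  OK
(4) 3d + 3m = 3(7) + 3(2) = 27  OK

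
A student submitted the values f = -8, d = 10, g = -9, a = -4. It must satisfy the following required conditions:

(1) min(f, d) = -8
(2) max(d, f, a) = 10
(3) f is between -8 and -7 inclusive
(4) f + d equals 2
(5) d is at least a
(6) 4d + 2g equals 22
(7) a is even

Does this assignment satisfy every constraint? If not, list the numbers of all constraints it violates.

(1) min(-8, 10) = -8 — OK.
(2) max(10, -8, -4) = 10 — OK.
(3) f = -8 lies in [-8, -7] — OK.
(4) f + d = -8 + 10 = 2 — OK.
(5) d = 10, a = -4; 10 ≥ -4 — OK.
(6) 4d + 2g = 4(10) + 2(-9) = 22 — OK.
(7) a = -4 is even — OK.

All constraints are satisfied.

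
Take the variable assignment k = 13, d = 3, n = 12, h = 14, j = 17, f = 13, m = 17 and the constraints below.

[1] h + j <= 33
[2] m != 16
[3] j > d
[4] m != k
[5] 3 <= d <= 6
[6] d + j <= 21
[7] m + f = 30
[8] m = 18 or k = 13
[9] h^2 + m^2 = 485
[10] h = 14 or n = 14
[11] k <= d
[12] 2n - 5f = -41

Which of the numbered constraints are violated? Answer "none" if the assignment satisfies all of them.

[1] h + j = 14 + 17 = 31; 31 ≤ 33  holds
[2] m = 17, and 17 ≠ 16  holds
[3] j = 17, d = 3; 17 > 3  holds
[4] m = 17, k = 13; distinct  holds
[5] d = 3 lies in [3, 6]  holds
[6] d + j = 3 + 17 = 20; 20 ≤ 21  holds
[7] m + f = 17 + 13 = 30  holds
[8] m = 17 ≠ 18, but k = 13 = 13 (second disjunct)  holds
[9] h^2 + m^2 = 14^2 + 17^2 = 196 + 289 = 485  holds
[10] h = 14 = 14 (first disjunct)  holds
[11] k = 13, d = 3; 13 > 3 (want ≤)  fails
[12] 2n - 5f = 2(12) - 5(13) = -41  holds

The assignment fails constraint 11.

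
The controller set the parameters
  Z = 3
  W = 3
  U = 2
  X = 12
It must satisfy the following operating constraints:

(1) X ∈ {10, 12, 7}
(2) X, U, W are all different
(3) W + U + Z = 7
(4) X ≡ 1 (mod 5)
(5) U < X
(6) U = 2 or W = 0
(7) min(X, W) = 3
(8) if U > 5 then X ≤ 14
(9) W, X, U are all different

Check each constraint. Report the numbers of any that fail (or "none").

The assignment fails constraints 3, 4.

(1) X = 12 is in {10, 12, 7} — OK.
(2) values 12, 2, 3 are pairwise distinct — OK.
(3) W + U + Z = 3 + 2 + 3 = 8, not 7 — violated.
(4) 12 mod 5 = 2, not 1 — violated.
(5) U = 2, X = 12; 2 < 12 — OK.
(6) U = 2 = 2 (first disjunct) — OK.
(7) min(12, 3) = 3 — OK.
(8) U = 2, not > 5; antecedent false, conditional vacuously true — OK.
(9) values 3, 12, 2 are pairwise distinct — OK.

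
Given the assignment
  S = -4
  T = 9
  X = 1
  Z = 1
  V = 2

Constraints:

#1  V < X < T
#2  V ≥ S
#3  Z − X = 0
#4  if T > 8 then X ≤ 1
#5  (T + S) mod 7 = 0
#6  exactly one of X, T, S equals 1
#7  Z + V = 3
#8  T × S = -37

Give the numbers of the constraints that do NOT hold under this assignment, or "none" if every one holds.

#1 values 2, 1, 9; V = 2 is not < X = 1 — fails.
#2 V = 2, S = -4; 2 ≥ -4 — holds.
#3 Z − X = 1 − 1 = 0 — holds.
#4 T = 9 > 8, so we need X ≤ 1; X = 1 ≤ 1 — holds.
#5 T + S = 5; 5 mod 7 = 5, not 0 — fails.
#6 X=1, T=9, S=-4; 1 of them equals 1 — holds.
#7 Z + V = 1 + 2 = 3 — holds.
#8 T × S = 9 × (-4) = -36, not -37 — fails.

Violated: 1, 5, and 8.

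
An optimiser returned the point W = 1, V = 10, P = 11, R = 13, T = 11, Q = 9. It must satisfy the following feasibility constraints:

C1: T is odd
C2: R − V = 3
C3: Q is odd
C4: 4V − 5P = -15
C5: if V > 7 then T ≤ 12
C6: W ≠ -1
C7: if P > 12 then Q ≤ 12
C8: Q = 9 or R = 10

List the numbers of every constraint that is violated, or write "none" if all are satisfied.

No violations.

C1: T = 11 is odd — OK.
C2: R − V = 13 − 10 = 3 — OK.
C3: Q = 9 is odd — OK.
C4: 4V − 5P = 4(10) − 5(11) = -15 — OK.
C5: V = 10 > 7, so we need T ≤ 12; T = 11 ≤ 12 — OK.
C6: W = 1, and 1 ≠ -1 — OK.
C7: P = 11, not > 12; antecedent false, conditional vacuously true — OK.
C8: Q = 9 = 9 (first disjunct) — OK.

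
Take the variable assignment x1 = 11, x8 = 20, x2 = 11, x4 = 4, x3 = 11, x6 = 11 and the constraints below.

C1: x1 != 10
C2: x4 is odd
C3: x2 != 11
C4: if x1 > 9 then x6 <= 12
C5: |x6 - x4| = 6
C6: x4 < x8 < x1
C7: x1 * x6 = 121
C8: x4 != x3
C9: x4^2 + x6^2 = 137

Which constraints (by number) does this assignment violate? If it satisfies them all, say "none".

No — constraints 2, 3, 5, and 6 are not satisfied.

C1: x1 = 11, and 11 ≠ 10  yes
C2: x4 = 4 is even  no
C3: x2 = 11, but 11 is required to differ  no
C4: x1 = 11 > 9, so we need x6 ≤ 12; x6 = 11 ≤ 12  yes
C5: |11 - 4| = 7, not 6  no
C6: values 4, 20, 11; x8 = 20 is not < x1 = 11  no
C7: x1 * x6 = 11 * 11 = 121  yes
C8: x4 = 4, x3 = 11; distinct  yes
C9: x4^2 + x6^2 = 4^2 + 11^2 = 16 + 121 = 137  yes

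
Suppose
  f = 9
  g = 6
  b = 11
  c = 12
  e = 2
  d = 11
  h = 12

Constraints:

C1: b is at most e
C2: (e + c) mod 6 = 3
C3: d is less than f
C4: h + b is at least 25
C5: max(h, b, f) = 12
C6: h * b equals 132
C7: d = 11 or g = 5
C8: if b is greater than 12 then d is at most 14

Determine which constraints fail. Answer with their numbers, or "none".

C1: b = 11, e = 2; 11 > 2 (want ≤) — does not hold.
C2: e + c = 14; 14 mod 6 = 2, not 3 — does not hold.
C3: d = 11, f = 9; 11 ≥ 9 (want <) — does not hold.
C4: h + b = 12 + 11 = 23; 23 < 25, bound 25 not met — does not hold.
C5: max(12, 11, 9) = 12 — holds.
C6: h * b = 12 * 11 = 132 — holds.
C7: d = 11 = 11 (first disjunct) — holds.
C8: b = 11, not > 12; antecedent false, conditional vacuously true — holds.

Constraints 1, 2, 3, 4 are violated.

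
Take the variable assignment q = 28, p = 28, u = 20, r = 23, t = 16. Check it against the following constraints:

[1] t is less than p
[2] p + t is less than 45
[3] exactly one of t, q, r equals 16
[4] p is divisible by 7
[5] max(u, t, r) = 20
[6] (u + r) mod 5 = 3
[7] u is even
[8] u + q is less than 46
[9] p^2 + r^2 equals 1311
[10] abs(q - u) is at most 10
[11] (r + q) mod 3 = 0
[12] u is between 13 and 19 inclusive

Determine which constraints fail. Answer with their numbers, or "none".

[1] t = 16, p = 28; 16 < 28  yes
[2] p + t = 28 + 16 = 44; 44 < 45  yes
[3] t=16, q=28, r=23; 1 of them equals 16  yes
[4] 28 / 7 = 4, so 7 divides 28  yes
[5] max(20, 16, 23) = 23, not 20  no
[6] u + r = 43; 43 mod 5 = 3  yes
[7] u = 20 is even  yes
[8] u + q = 20 + 28 = 48; 48 ≥ 46, bound 46 not met  no
[9] p^2 + r^2 = 28^2 + 23^2 = 784 + 529 = 1313, not 1311  no
[10] abs(28 - 20) = 8; 8 ≤ 10  yes
[11] r + q = 51; 51 mod 3 = 0  yes
[12] u = 20 is outside [13, 19]  no

Constraints 5, 8, 9, 12 are violated.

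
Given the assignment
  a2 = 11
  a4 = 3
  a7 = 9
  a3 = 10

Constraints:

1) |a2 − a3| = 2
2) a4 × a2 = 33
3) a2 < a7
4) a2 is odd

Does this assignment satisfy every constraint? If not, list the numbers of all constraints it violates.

1) |11 − 10| = 1, not 2  ✗
2) a4 × a2 = 3 × 11 = 33  ✓
3) a2 = 11, a7 = 9; 11 ≥ 9 (want <)  ✗
4) a2 = 11 is odd  ✓

Constraints 1, 3 are violated.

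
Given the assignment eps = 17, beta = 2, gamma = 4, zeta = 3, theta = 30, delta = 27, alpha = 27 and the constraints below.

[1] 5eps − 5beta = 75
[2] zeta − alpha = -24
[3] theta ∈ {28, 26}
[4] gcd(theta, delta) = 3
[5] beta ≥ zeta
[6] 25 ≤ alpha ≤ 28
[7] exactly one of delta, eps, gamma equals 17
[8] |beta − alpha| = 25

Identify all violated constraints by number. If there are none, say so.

[1] 5eps − 5beta = 5(17) − 5(2) = 75 — holds.
[2] zeta − alpha = 3 − 27 = -24 — holds.
[3] theta = 30 is not in {28, 26} — fails.
[4] gcd(30, 27) = 3 — holds.
[5] beta = 2, zeta = 3; 2 < 3 (want ≥) — fails.
[6] alpha = 27 lies in [25, 28] — holds.
[7] delta=27, eps=17, gamma=4; 1 of them equals 17 — holds.
[8] |2 − 27| = 25 — holds.

The assignment fails constraints 3 and 5.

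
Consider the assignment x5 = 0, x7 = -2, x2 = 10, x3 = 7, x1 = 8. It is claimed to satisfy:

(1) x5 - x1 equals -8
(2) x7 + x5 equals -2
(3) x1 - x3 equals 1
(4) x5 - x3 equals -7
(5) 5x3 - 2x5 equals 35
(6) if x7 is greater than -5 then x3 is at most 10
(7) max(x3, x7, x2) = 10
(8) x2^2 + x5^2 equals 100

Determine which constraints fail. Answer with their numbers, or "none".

All constraints are satisfied.

(1) x5 - x1 = 0 - 8 = -8 — holds.
(2) x7 + x5 = -2 + 0 = -2 — holds.
(3) x1 - x3 = 8 - 7 = 1 — holds.
(4) x5 - x3 = 0 - 7 = -7 — holds.
(5) 5x3 - 2x5 = 5(7) - 2(0) = 35 — holds.
(6) x7 = -2 > -5, so we need x3 ≤ 10; x3 = 7 ≤ 10 — holds.
(7) max(7, -2, 10) = 10 — holds.
(8) x2^2 + x5^2 = 10^2 + 0^2 = 100 + 0 = 100 — holds.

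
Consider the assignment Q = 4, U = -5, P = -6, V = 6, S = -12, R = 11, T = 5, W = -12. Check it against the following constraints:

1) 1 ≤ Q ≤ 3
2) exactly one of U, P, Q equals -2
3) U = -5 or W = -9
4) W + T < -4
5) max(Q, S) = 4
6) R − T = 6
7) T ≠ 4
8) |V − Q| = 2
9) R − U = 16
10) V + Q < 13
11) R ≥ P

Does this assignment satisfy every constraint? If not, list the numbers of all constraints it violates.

Constraints 1 and 2 are violated.

1) Q = 4 is outside [1, 3] — violated.
2) U=-5, P=-6, Q=4; 0 of them equal -2, not exactly one — violated.
3) U = -5 = -5 (first disjunct) — OK.
4) W + T = -12 + 5 = -7; -7 < -4 — OK.
5) max(4, -12) = 4 — OK.
6) R − T = 11 − 5 = 6 — OK.
7) T = 5, and 5 ≠ 4 — OK.
8) |6 − 4| = 2 — OK.
9) R − U = 11 − (-5) = 16 — OK.
10) V + Q = 6 + 4 = 10; 10 < 13 — OK.
11) R = 11, P = -6; 11 ≥ -6 — OK.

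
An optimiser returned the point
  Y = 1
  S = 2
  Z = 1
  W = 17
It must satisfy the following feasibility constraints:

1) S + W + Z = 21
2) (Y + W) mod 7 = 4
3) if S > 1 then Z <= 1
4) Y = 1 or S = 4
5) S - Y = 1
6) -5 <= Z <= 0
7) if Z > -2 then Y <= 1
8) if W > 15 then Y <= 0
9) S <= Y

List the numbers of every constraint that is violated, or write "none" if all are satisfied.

Constraints 1, 6, 8, and 9 do not hold.

1) S + W + Z = 2 + 17 + 1 = 20, not 21  FAIL
2) Y + W = 18; 18 mod 7 = 4  OK
3) S = 2 > 1, so we need Z ≤ 1; Z = 1 ≤ 1  OK
4) Y = 1 = 1 (first disjunct)  OK
5) S - Y = 2 - 1 = 1  OK
6) Z = 1 is outside [-5, 0]  FAIL
7) Z = 1 > -2, so we need Y ≤ 1; Y = 1 ≤ 1  OK
8) W = 17 > 15, so we need Y ≤ 0; but Y = 1 > 0  FAIL
9) S = 2, Y = 1; 2 > 1 (want ≤)  FAIL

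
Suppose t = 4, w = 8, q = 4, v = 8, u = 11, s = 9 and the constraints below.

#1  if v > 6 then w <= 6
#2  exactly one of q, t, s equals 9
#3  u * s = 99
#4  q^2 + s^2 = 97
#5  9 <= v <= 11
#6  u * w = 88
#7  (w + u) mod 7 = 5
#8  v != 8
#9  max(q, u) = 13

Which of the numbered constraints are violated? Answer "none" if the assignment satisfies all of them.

#1 v = 8 > 6, so we need w ≤ 6; but w = 8 > 6  false
#2 q=4, t=4, s=9; 1 of them equals 9  true
#3 u * s = 11 * 9 = 99  true
#4 q^2 + s^2 = 4^2 + 9^2 = 16 + 81 = 97  true
#5 v = 8 is outside [9, 11]  false
#6 u * w = 11 * 8 = 88  true
#7 w + u = 19; 19 mod 7 = 5  true
#8 v = 8, but 8 is required to differ  false
#9 max(4, 11) = 11, not 13  false

Violated: 1, 5, 8, 9.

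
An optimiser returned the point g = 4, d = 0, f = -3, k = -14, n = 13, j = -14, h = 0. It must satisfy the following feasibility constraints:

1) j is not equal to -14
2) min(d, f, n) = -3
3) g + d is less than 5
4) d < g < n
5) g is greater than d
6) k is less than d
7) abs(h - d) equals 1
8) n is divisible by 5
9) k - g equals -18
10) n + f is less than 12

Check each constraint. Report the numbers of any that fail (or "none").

1) j = -14, but -14 is required to differ — violated.
2) min(0, -3, 13) = -3 — OK.
3) g + d = 4 + 0 = 4; 4 < 5 — OK.
4) values 0 < 4 < 13 — OK.
5) g = 4, d = 0; 4 > 0 — OK.
6) k = -14, d = 0; -14 < 0 — OK.
7) abs(0 - 0) = 0, not 1 — violated.
8) 13 = 5*2 + 3, so 5 does not divide 13 — violated.
9) k - g = -14 - 4 = -18 — OK.
10) n + f = 13 + (-3) = 10; 10 < 12 — OK.

The assignment fails constraints 1, 7, and 8.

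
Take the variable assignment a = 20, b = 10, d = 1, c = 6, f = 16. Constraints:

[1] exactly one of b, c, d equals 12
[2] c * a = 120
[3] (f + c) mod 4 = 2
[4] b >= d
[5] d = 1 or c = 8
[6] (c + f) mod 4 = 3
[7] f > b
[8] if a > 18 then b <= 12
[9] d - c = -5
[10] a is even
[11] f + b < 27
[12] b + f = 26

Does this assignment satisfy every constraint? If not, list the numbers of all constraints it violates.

Constraints 1, 6 are violated.

[1] b=10, c=6, d=1; 0 of them equal 12, not exactly one — does not hold.
[2] c * a = 6 * 20 = 120 — holds.
[3] f + c = 22; 22 mod 4 = 2 — holds.
[4] b = 10, d = 1; 10 ≥ 1 — holds.
[5] d = 1 = 1 (first disjunct) — holds.
[6] c + f = 22; 22 mod 4 = 2, not 3 — does not hold.
[7] f = 16, b = 10; 16 > 10 — holds.
[8] a = 20 > 18, so we need b ≤ 12; b = 10 ≤ 12 — holds.
[9] d - c = 1 - 6 = -5 — holds.
[10] a = 20 is even — holds.
[11] f + b = 16 + 10 = 26; 26 < 27 — holds.
[12] b + f = 10 + 16 = 26 — holds.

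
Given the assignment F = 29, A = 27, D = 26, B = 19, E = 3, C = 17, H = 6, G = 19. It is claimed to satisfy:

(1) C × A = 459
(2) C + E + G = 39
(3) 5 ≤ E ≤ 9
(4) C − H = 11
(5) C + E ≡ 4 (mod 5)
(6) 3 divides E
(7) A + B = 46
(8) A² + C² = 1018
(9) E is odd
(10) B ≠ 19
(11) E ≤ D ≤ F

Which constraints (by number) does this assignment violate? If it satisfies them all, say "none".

(1) C × A = 17 × 27 = 459  true
(2) C + E + G = 17 + 3 + 19 = 39  true
(3) E = 3 is outside [5, 9]  false
(4) C − H = 17 − 6 = 11  true
(5) C + E = 20; 20 mod 5 = 0, not 4  false
(6) 3 / 3 = 1, so 3 divides 3  true
(7) A + B = 27 + 19 = 46  true
(8) A² + C² = 27² + 17² = 729 + 289 = 1018  true
(9) E = 3 is odd  true
(10) B = 19, but 19 is required to differ  false
(11) values 3 ≤ 26 ≤ 29  true

Constraints 3, 5, and 10 do not hold.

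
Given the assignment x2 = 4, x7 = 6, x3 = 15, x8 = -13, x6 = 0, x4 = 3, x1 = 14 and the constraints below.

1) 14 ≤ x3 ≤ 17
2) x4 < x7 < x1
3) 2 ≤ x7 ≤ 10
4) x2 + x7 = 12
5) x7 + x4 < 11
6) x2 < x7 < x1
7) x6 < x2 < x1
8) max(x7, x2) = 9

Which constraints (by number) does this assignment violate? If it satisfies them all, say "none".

Constraints 4 and 8 are violated.

1) x3 = 15 lies in [14, 17]  OK
2) values 3 < 6 < 14  OK
3) x7 = 6 lies in [2, 10]  OK
4) x2 + x7 = 4 + 6 = 10, not 12  FAIL
5) x7 + x4 = 6 + 3 = 9; 9 < 11  OK
6) values 4 < 6 < 14  OK
7) values 0 < 4 < 14  OK
8) max(6, 4) = 6, not 9  FAIL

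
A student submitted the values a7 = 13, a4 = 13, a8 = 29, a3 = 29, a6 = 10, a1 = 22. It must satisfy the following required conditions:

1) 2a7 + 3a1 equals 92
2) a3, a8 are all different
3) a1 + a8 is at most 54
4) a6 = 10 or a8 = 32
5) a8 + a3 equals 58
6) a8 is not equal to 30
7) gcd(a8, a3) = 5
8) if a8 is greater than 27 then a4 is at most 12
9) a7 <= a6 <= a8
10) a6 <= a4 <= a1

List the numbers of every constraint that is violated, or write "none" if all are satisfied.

Violated: 2, 7, 8, and 9.

1) 2a7 + 3a1 = 2(13) + 3(22) = 92 — OK.
2) a3 = a8 = 29, not all different — violated.
3) a1 + a8 = 22 + 29 = 51; 51 ≤ 54 — OK.
4) a6 = 10 = 10 (first disjunct) — OK.
5) a8 + a3 = 29 + 29 = 58 — OK.
6) a8 = 29, and 29 ≠ 30 — OK.
7) gcd(29, 29) = 29, not 5 — violated.
8) a8 = 29 > 27, so we need a4 ≤ 12; but a4 = 13 > 12 — violated.
9) values 13, 10, 29; a7 = 13 is not <= a6 = 10 — violated.
10) values 10 <= 13 <= 22 — OK.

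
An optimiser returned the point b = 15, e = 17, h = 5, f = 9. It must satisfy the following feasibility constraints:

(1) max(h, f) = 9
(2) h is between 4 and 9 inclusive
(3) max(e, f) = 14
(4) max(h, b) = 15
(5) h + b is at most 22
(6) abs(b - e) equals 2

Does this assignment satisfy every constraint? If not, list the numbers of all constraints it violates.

The assignment fails constraint 3.

(1) max(5, 9) = 9  OK
(2) h = 5 lies in [4, 9]  OK
(3) max(17, 9) = 17, not 14  FAIL
(4) max(5, 15) = 15  OK
(5) h + b = 5 + 15 = 20; 20 ≤ 22  OK
(6) abs(15 - 17) = 2  OK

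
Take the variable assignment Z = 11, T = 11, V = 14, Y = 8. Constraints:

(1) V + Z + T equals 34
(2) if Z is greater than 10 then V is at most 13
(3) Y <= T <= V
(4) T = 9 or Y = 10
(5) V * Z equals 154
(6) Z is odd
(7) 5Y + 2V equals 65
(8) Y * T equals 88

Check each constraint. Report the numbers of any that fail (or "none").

(1) V + Z + T = 14 + 11 + 11 = 36, not 34  false
(2) Z = 11 > 10, so we need V ≤ 13; but V = 14 > 13  false
(3) values 8 <= 11 <= 14  true
(4) T = 11 ≠ 9 and Y = 8 ≠ 10; both disjuncts false  false
(5) V * Z = 14 * 11 = 154  true
(6) Z = 11 is odd  true
(7) 5Y + 2V = 5(8) + 2(14) = 68, not 65  false
(8) Y * T = 8 * 11 = 88  true

The assignment fails constraints 1, 2, 4, 7.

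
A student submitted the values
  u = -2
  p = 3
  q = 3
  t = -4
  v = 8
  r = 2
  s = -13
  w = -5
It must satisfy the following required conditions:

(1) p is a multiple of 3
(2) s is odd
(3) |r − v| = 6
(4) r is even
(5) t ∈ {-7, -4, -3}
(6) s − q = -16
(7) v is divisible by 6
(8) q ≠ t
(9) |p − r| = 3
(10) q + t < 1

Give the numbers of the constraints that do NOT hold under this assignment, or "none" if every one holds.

(1) 3 / 3 = 1, so 3 divides 3 — satisfied.
(2) s = -13 is odd — satisfied.
(3) |2 − 8| = 6 — satisfied.
(4) r = 2 is even — satisfied.
(5) t = -4 is in {-7, -4, -3} — satisfied.
(6) s − q = -13 − 3 = -16 — satisfied.
(7) 8 = 6×1 + 2, so 6 does not divide 8 — violated.
(8) q = 3, t = -4; distinct — satisfied.
(9) |3 − 2| = 1, not 3 — violated.
(10) q + t = 3 + (-4) = -1; -1 < 1 — satisfied.

The assignment fails constraints 7 and 9.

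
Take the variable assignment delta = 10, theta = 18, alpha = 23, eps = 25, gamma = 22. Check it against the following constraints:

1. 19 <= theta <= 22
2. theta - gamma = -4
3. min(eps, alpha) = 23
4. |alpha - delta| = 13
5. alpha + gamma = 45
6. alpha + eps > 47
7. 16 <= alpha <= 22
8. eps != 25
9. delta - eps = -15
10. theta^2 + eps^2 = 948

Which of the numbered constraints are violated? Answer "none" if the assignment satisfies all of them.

Constraints 1, 7, 8, 10 are violated.

1. theta = 18 is outside [19, 22]  fails
2. theta - gamma = 18 - 22 = -4  holds
3. min(25, 23) = 23  holds
4. |23 - 10| = 13  holds
5. alpha + gamma = 23 + 22 = 45  holds
6. alpha + eps = 23 + 25 = 48; 48 > 47  holds
7. alpha = 23 is outside [16, 22]  fails
8. eps = 25, but 25 is required to differ  fails
9. delta - eps = 10 - 25 = -15  holds
10. theta^2 + eps^2 = 18^2 + 25^2 = 324 + 625 = 949, not 948  fails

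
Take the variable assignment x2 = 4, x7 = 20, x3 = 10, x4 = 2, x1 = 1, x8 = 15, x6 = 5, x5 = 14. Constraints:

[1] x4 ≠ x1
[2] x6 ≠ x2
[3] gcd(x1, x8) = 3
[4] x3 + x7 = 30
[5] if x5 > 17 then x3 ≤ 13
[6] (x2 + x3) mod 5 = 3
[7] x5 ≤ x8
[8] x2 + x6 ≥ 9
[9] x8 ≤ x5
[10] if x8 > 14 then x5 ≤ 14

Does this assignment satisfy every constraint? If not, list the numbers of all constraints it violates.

[1] x4 = 2, x1 = 1; distinct — holds.
[2] x6 = 5, x2 = 4; distinct — holds.
[3] gcd(1, 15) = 1, not 3 — fails.
[4] x3 + x7 = 10 + 20 = 30 — holds.
[5] x5 = 14, not > 17; antecedent false, conditional vacuously true — holds.
[6] x2 + x3 = 14; 14 mod 5 = 4, not 3 — fails.
[7] x5 = 14, x8 = 15; 14 ≤ 15 — holds.
[8] x2 + x6 = 4 + 5 = 9; 9 ≥ 9 — holds.
[9] x8 = 15, x5 = 14; 15 > 14 (want ≤) — fails.
[10] x8 = 15 > 14, so we need x5 ≤ 14; x5 = 14 ≤ 14 — holds.

The assignment fails constraints 3, 6, 9.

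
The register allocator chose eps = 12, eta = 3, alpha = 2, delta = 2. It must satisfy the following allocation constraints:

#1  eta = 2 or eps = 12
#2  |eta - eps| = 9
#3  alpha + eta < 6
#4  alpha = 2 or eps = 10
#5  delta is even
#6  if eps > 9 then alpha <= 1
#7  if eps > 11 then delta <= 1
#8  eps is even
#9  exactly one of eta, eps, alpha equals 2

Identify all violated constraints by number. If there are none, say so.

#1 eta = 3 ≠ 2, but eps = 12 = 12 (second disjunct) — holds.
#2 |3 - 12| = 9 — holds.
#3 alpha + eta = 2 + 3 = 5; 5 < 6 — holds.
#4 alpha = 2 = 2 (first disjunct) — holds.
#5 delta = 2 is even — holds.
#6 eps = 12 > 9, so we need alpha ≤ 1; but alpha = 2 > 1 — does not hold.
#7 eps = 12 > 11, so we need delta ≤ 1; but delta = 2 > 1 — does not hold.
#8 eps = 12 is even — holds.
#9 eta=3, eps=12, alpha=2; 1 of them equals 2 — holds.

The assignment fails constraints 6 and 7.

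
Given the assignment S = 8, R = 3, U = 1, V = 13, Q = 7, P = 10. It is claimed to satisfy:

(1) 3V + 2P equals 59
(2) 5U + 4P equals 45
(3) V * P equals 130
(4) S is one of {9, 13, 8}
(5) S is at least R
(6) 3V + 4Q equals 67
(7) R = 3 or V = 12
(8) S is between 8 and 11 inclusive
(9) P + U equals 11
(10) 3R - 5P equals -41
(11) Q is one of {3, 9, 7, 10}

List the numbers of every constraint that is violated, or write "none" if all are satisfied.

Yes — all constraints hold.

(1) 3V + 2P = 3(13) + 2(10) = 59 — holds.
(2) 5U + 4P = 5(1) + 4(10) = 45 — holds.
(3) V * P = 13 * 10 = 130 — holds.
(4) S = 8 is in {9, 13, 8} — holds.
(5) S = 8, R = 3; 8 ≥ 3 — holds.
(6) 3V + 4Q = 3(13) + 4(7) = 67 — holds.
(7) R = 3 = 3 (first disjunct) — holds.
(8) S = 8 lies in [8, 11] — holds.
(9) P + U = 10 + 1 = 11 — holds.
(10) 3R - 5P = 3(3) - 5(10) = -41 — holds.
(11) Q = 7 is in {3, 9, 7, 10} — holds.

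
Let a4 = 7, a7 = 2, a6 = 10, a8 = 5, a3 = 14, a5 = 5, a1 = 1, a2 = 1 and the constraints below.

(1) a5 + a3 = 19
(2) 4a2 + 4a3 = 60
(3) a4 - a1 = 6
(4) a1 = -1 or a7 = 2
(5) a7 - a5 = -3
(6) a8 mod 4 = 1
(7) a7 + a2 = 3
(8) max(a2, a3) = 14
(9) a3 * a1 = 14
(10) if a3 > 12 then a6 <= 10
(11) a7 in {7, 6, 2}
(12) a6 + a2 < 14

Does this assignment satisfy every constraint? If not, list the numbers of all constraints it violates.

Yes — all constraints hold.

(1) a5 + a3 = 5 + 14 = 19 — satisfied.
(2) 4a2 + 4a3 = 4(1) + 4(14) = 60 — satisfied.
(3) a4 - a1 = 7 - 1 = 6 — satisfied.
(4) a1 = 1 ≠ -1, but a7 = 2 = 2 (second disjunct) — satisfied.
(5) a7 - a5 = 2 - 5 = -3 — satisfied.
(6) 5 mod 4 = 1 — satisfied.
(7) a7 + a2 = 2 + 1 = 3 — satisfied.
(8) max(1, 14) = 14 — satisfied.
(9) a3 * a1 = 14 * 1 = 14 — satisfied.
(10) a3 = 14 > 12, so we need a6 ≤ 10; a6 = 10 ≤ 10 — satisfied.
(11) a7 = 2 is in {7, 6, 2} — satisfied.
(12) a6 + a2 = 10 + 1 = 11; 11 < 14 — satisfied.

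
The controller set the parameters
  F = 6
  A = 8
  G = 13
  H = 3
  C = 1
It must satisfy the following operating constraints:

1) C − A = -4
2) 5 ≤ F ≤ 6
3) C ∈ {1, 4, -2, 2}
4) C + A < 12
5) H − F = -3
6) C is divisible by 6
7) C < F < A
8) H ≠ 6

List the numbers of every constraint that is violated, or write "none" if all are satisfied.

1) C − A = 1 − 8 = -7, not -4  fails
2) F = 6 lies in [5, 6]  holds
3) C = 1 is in {1, 4, -2, 2}  holds
4) C + A = 1 + 8 = 9; 9 < 12  holds
5) H − F = 3 − 6 = -3  holds
6) 1 = 6×0 + 1, so 6 does not divide 1  fails
7) values 1 < 6 < 8  holds
8) H = 3, and 3 ≠ 6  holds

Constraints 1, 6 are violated.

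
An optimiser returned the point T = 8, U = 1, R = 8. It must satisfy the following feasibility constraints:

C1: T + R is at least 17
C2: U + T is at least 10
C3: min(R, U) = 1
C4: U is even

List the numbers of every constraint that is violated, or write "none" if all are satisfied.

C1: T + R = 8 + 8 = 16; 16 < 17, bound 17 not met  FAIL
C2: U + T = 1 + 8 = 9; 9 < 10, bound 10 not met  FAIL
C3: min(8, 1) = 1  OK
C4: U = 1 is odd  FAIL

Constraints 1, 2, 4 do not hold.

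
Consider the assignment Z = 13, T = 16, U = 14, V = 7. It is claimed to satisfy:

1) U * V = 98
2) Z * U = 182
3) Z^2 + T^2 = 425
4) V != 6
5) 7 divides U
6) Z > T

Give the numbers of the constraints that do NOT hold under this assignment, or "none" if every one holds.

1) U * V = 14 * 7 = 98 — satisfied.
2) Z * U = 13 * 14 = 182 — satisfied.
3) Z^2 + T^2 = 13^2 + 16^2 = 169 + 256 = 425 — satisfied.
4) V = 7, and 7 ≠ 6 — satisfied.
5) 14 / 7 = 2, so 7 divides 14 — satisfied.
6) Z = 13, T = 16; 13 ≤ 16 (want >) — violated.

The assignment fails constraint 6.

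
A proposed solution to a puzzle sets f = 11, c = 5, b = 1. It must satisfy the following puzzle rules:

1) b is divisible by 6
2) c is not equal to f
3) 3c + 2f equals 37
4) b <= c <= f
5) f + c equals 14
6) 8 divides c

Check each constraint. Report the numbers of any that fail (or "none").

Violated: 1, 5, and 6.

1) 1 = 6*0 + 1, so 6 does not divide 1 — violated.
2) c = 5, f = 11; distinct — OK.
3) 3c + 2f = 3(5) + 2(11) = 37 — OK.
4) values 1 <= 5 <= 11 — OK.
5) f + c = 11 + 5 = 16, not 14 — violated.
6) 5 = 8*0 + 5, so 8 does not divide 5 — violated.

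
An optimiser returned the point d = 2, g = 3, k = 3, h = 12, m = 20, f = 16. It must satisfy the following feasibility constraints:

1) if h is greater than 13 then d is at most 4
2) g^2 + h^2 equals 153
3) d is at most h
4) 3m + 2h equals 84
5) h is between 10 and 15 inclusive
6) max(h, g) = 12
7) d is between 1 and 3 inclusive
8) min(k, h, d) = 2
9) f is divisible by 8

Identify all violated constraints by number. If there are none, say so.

All constraints are satisfied.

1) h = 12, not > 13; antecedent false, conditional vacuously true  holds
2) g^2 + h^2 = 3^2 + 12^2 = 9 + 144 = 153  holds
3) d = 2, h = 12; 2 ≤ 12  holds
4) 3m + 2h = 3(20) + 2(12) = 84  holds
5) h = 12 lies in [10, 15]  holds
6) max(12, 3) = 12  holds
7) d = 2 lies in [1, 3]  holds
8) min(3, 12, 2) = 2  holds
9) 16 / 8 = 2, so 8 divides 16  holds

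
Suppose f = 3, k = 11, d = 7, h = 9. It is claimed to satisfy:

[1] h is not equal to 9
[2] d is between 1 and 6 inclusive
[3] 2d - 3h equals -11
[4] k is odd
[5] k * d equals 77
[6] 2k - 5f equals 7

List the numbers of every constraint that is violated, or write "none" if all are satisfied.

The assignment fails constraints 1, 2, and 3.

[1] h = 9, but 9 is required to differ — violated.
[2] d = 7 is outside [1, 6] — violated.
[3] 2d - 3h = 2(7) - 3(9) = -13, not -11 — violated.
[4] k = 11 is odd — satisfied.
[5] k * d = 11 * 7 = 77 — satisfied.
[6] 2k - 5f = 2(11) - 5(3) = 7 — satisfied.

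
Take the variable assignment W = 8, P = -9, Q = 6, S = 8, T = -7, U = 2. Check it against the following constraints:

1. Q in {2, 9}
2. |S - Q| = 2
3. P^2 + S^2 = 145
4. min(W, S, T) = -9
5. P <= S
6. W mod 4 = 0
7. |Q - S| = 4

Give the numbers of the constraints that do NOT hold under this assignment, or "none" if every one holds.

1. Q = 6 is not in {2, 9}  false
2. |8 - 6| = 2  true
3. P^2 + S^2 = (-9)^2 + 8^2 = 81 + 64 = 145  true
4. min(8, 8, -7) = -7, not -9  false
5. P = -9, S = 8; -9 ≤ 8  true
6. 8 mod 4 = 0  true
7. |6 - 8| = 2, not 4  false

Constraints 1, 4, and 7 are violated.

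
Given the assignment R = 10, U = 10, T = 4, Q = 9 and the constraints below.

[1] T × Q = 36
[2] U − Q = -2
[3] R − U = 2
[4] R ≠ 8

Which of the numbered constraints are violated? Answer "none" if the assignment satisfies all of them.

[1] T × Q = 4 × 9 = 36 — holds.
[2] U − Q = 10 − 9 = 1, not -2 — does not hold.
[3] R − U = 10 − 10 = 0, not 2 — does not hold.
[4] R = 10, and 10 ≠ 8 — holds.

No — constraints 2 and 3 are not satisfied.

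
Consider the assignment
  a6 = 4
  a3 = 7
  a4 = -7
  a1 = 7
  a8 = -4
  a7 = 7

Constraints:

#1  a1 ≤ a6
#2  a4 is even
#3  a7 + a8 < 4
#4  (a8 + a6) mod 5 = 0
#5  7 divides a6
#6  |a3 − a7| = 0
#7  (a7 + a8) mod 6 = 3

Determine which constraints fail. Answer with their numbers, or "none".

Constraints 1, 2, 5 do not hold.

#1 a1 = 7, a6 = 4; 7 > 4 (want ≤)  false
#2 a4 = -7 is odd  false
#3 a7 + a8 = 7 + (-4) = 3; 3 < 4  true
#4 a8 + a6 = 0; 0 mod 5 = 0  true
#5 4 = 7×0 + 4, so 7 does not divide 4  false
#6 |7 − 7| = 0  true
#7 a7 + a8 = 3; 3 mod 6 = 3  true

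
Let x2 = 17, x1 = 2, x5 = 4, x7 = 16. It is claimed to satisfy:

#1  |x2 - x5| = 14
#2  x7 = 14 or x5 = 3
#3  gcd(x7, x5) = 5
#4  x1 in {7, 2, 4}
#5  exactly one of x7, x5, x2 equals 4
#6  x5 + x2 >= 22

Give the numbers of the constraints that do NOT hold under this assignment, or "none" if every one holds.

#1 |17 - 4| = 13, not 14 — violated.
#2 x7 = 16 ≠ 14 and x5 = 4 ≠ 3; both disjuncts false — violated.
#3 gcd(16, 4) = 4, not 5 — violated.
#4 x1 = 2 is in {7, 2, 4} — satisfied.
#5 x7=16, x5=4, x2=17; 1 of them equals 4 — satisfied.
#6 x5 + x2 = 4 + 17 = 21; 21 < 22, bound 22 not met — violated.

The assignment fails constraints 1, 2, 3, and 6.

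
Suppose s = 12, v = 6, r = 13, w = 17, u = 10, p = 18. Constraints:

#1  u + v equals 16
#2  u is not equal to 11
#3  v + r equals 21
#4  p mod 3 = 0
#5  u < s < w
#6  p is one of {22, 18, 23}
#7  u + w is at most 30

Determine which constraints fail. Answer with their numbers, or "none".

#1 u + v = 10 + 6 = 16  OK
#2 u = 10, and 10 ≠ 11  OK
#3 v + r = 6 + 13 = 19, not 21  FAIL
#4 18 mod 3 = 0  OK
#5 values 10 < 12 < 17  OK
#6 p = 18 is in {22, 18, 23}  OK
#7 u + w = 10 + 17 = 27; 27 ≤ 30  OK

Constraint 3 does not hold.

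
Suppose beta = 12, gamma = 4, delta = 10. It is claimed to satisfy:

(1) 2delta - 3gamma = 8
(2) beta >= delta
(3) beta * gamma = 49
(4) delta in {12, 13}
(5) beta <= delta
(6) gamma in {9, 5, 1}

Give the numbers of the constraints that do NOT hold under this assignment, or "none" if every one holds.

(1) 2delta - 3gamma = 2(10) - 3(4) = 8  holds
(2) beta = 12, delta = 10; 12 ≥ 10  holds
(3) beta * gamma = 12 * 4 = 48, not 49  fails
(4) delta = 10 is not in {12, 13}  fails
(5) beta = 12, delta = 10; 12 > 10 (want ≤)  fails
(6) gamma = 4 is not in {9, 5, 1}  fails

Constraints 3, 4, 5, and 6 are violated.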